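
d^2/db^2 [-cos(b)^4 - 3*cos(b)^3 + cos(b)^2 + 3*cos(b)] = -3*cos(b)/4 + 4*cos(2*b)^2 + 27*cos(3*b)/4 - 2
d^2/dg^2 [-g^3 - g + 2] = -6*g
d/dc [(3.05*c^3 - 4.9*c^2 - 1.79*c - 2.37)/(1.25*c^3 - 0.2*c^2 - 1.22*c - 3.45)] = (-1.77635683940025e-15*c^5 + 5.515*c^4 - 2.967*c^3 - 17.06*c^2 + 32.862*c + 3.2841)/(1.5625*c^6 - 0.5*c^5 - 3.01*c^4 - 8.137*c^3 + 2.8684*c^2 + 8.418*c + 11.9025)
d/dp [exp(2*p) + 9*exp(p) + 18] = (2*exp(p) + 9)*exp(p)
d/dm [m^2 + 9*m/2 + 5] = 2*m + 9/2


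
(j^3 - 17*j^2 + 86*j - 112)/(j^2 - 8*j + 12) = (j^2 - 15*j + 56)/(j - 6)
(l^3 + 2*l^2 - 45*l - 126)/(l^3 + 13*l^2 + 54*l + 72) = (l - 7)/(l + 4)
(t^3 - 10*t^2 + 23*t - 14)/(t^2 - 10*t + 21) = (t^2 - 3*t + 2)/(t - 3)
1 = 1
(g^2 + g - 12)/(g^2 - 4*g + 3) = (g + 4)/(g - 1)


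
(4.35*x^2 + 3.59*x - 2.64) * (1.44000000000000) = 6.264*x^2 + 5.1696*x - 3.8016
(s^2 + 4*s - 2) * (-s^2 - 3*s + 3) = -s^4 - 7*s^3 - 7*s^2 + 18*s - 6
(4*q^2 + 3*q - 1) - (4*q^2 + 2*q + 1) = q - 2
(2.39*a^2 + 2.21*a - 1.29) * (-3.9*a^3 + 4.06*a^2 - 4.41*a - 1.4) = -9.321*a^5 + 1.0844*a^4 + 3.4637*a^3 - 18.3295*a^2 + 2.5949*a + 1.806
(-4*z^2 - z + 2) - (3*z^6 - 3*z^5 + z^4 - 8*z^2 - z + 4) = -3*z^6 + 3*z^5 - z^4 + 4*z^2 - 2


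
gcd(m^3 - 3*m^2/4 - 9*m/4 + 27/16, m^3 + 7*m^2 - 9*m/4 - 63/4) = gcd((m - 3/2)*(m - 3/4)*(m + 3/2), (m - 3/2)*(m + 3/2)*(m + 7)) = m^2 - 9/4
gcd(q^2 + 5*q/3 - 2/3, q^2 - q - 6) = q + 2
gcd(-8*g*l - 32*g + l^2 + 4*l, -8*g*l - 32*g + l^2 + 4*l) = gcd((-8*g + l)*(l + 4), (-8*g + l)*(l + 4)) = 8*g*l + 32*g - l^2 - 4*l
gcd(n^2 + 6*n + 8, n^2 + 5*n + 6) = n + 2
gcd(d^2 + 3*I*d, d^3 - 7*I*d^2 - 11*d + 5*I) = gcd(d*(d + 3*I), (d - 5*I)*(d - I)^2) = 1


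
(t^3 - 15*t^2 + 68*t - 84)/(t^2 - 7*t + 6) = (t^2 - 9*t + 14)/(t - 1)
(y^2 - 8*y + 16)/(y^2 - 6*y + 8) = (y - 4)/(y - 2)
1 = 1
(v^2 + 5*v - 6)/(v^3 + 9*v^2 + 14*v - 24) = 1/(v + 4)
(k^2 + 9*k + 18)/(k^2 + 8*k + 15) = (k + 6)/(k + 5)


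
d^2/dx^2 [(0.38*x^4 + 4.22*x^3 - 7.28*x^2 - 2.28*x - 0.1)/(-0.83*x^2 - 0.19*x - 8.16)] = (-0.523564*x^6 - 0.359556000000001*x^5 - 15.524292*x^4 + 48.276588*x^3 - 638.309028*x^2 - 1778.504676*x + 961.069172)/(0.571787*x^6 + 0.392673*x^5 + 16.954161*x^4 + 7.727851*x^3 + 166.681872*x^2 + 37.953792*x + 543.338496)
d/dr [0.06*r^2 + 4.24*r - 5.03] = 0.12*r + 4.24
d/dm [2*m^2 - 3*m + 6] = 4*m - 3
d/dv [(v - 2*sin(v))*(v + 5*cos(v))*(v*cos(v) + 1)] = -(v - 2*sin(v))*(v + 5*cos(v))*(v*sin(v) - cos(v)) - (v - 2*sin(v))*(v*cos(v) + 1)*(5*sin(v) - 1) - (v + 5*cos(v))*(v*cos(v) + 1)*(2*cos(v) - 1)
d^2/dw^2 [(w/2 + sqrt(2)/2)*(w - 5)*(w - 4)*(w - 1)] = 6*w^2 - 30*w + 3*sqrt(2)*w - 10*sqrt(2) + 29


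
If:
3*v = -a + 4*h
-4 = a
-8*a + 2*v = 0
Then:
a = -4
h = -13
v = -16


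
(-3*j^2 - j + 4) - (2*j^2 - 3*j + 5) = -5*j^2 + 2*j - 1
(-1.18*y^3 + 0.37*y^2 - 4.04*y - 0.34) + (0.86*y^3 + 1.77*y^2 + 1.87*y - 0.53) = -0.32*y^3 + 2.14*y^2 - 2.17*y - 0.87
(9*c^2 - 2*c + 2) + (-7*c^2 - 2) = 2*c^2 - 2*c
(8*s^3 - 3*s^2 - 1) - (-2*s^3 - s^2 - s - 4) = 10*s^3 - 2*s^2 + s + 3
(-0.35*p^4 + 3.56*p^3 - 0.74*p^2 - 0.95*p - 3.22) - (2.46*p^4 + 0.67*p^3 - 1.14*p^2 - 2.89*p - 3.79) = -2.81*p^4 + 2.89*p^3 + 0.4*p^2 + 1.94*p + 0.57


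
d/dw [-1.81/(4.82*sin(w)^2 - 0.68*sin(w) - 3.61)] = (17.4484*sin(w) - 1.2308)*cos(w)/(-4.82*sin(w)^2 + 0.68*sin(w) + 3.61)^2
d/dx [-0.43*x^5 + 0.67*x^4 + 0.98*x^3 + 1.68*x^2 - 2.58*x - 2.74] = -2.15*x^4 + 2.68*x^3 + 2.94*x^2 + 3.36*x - 2.58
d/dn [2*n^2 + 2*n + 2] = 4*n + 2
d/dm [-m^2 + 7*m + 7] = 7 - 2*m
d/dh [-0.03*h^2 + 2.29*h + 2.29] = 2.29 - 0.06*h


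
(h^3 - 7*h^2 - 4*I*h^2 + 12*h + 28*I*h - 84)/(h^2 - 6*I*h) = h - 7 + 2*I - 14*I/h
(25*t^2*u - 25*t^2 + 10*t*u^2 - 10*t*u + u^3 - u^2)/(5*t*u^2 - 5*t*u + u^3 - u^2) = (5*t + u)/u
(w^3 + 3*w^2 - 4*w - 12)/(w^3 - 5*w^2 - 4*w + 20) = (w + 3)/(w - 5)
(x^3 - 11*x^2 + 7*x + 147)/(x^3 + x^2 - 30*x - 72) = (x^2 - 14*x + 49)/(x^2 - 2*x - 24)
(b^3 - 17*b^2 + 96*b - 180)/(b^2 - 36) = (b^2 - 11*b + 30)/(b + 6)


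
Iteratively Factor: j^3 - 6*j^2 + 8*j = (j - 2)*(j^2 - 4*j) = j*(j - 2)*(j - 4)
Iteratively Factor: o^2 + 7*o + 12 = (o + 3)*(o + 4)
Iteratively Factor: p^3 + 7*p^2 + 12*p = (p + 4)*(p^2 + 3*p) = (p + 3)*(p + 4)*(p)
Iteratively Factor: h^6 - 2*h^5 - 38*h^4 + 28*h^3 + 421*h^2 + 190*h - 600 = (h + 2)*(h^5 - 4*h^4 - 30*h^3 + 88*h^2 + 245*h - 300) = (h - 5)*(h + 2)*(h^4 + h^3 - 25*h^2 - 37*h + 60) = (h - 5)^2*(h + 2)*(h^3 + 6*h^2 + 5*h - 12) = (h - 5)^2*(h - 1)*(h + 2)*(h^2 + 7*h + 12) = (h - 5)^2*(h - 1)*(h + 2)*(h + 3)*(h + 4)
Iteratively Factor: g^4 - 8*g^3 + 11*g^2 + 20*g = (g - 5)*(g^3 - 3*g^2 - 4*g) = (g - 5)*(g + 1)*(g^2 - 4*g) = g*(g - 5)*(g + 1)*(g - 4)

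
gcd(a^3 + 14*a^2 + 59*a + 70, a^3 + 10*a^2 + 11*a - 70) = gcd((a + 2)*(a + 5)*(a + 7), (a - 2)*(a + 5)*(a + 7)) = a^2 + 12*a + 35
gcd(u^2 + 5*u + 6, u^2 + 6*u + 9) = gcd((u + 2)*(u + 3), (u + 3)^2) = u + 3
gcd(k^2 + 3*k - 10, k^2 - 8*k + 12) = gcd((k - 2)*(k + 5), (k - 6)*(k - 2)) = k - 2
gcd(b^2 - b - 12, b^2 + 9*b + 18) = b + 3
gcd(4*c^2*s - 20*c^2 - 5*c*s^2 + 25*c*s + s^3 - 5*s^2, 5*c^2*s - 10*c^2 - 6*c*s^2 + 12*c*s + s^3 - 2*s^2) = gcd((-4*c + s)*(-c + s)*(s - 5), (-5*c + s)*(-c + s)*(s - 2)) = -c + s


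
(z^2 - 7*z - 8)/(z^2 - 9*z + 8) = (z + 1)/(z - 1)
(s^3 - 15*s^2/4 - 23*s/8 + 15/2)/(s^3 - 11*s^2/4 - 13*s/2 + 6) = (8*s^2 + 2*s - 15)/(2*(4*s^2 + 5*s - 6))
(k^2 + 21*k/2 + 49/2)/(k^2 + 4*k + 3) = (2*k^2 + 21*k + 49)/(2*(k^2 + 4*k + 3))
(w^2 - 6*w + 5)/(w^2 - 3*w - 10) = (w - 1)/(w + 2)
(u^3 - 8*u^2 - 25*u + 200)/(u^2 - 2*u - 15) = (u^2 - 3*u - 40)/(u + 3)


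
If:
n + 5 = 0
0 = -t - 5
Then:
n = -5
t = -5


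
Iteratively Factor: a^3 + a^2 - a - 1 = (a - 1)*(a^2 + 2*a + 1) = (a - 1)*(a + 1)*(a + 1)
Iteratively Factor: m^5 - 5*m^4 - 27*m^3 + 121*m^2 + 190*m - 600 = (m + 3)*(m^4 - 8*m^3 - 3*m^2 + 130*m - 200) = (m + 3)*(m + 4)*(m^3 - 12*m^2 + 45*m - 50) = (m - 5)*(m + 3)*(m + 4)*(m^2 - 7*m + 10) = (m - 5)^2*(m + 3)*(m + 4)*(m - 2)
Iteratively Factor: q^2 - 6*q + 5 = (q - 1)*(q - 5)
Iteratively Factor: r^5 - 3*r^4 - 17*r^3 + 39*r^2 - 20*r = (r)*(r^4 - 3*r^3 - 17*r^2 + 39*r - 20) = r*(r - 5)*(r^3 + 2*r^2 - 7*r + 4) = r*(r - 5)*(r - 1)*(r^2 + 3*r - 4) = r*(r - 5)*(r - 1)*(r + 4)*(r - 1)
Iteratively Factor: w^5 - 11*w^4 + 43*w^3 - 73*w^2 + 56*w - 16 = (w - 4)*(w^4 - 7*w^3 + 15*w^2 - 13*w + 4) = (w - 4)*(w - 1)*(w^3 - 6*w^2 + 9*w - 4) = (w - 4)^2*(w - 1)*(w^2 - 2*w + 1) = (w - 4)^2*(w - 1)^2*(w - 1)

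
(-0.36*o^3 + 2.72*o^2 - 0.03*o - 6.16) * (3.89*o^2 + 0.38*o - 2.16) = -1.4004*o^5 + 10.444*o^4 + 1.6945*o^3 - 29.849*o^2 - 2.276*o + 13.3056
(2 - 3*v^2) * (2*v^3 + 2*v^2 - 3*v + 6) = -6*v^5 - 6*v^4 + 13*v^3 - 14*v^2 - 6*v + 12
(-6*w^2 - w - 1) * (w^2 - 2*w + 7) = -6*w^4 + 11*w^3 - 41*w^2 - 5*w - 7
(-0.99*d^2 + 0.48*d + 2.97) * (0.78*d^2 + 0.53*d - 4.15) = -0.7722*d^4 - 0.1503*d^3 + 6.6795*d^2 - 0.4179*d - 12.3255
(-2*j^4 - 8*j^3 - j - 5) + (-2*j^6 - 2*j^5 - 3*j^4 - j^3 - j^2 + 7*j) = -2*j^6 - 2*j^5 - 5*j^4 - 9*j^3 - j^2 + 6*j - 5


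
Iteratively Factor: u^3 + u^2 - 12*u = (u + 4)*(u^2 - 3*u) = u*(u + 4)*(u - 3)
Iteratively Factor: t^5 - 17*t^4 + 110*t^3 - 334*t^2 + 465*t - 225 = (t - 1)*(t^4 - 16*t^3 + 94*t^2 - 240*t + 225) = (t - 5)*(t - 1)*(t^3 - 11*t^2 + 39*t - 45) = (t - 5)*(t - 3)*(t - 1)*(t^2 - 8*t + 15) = (t - 5)^2*(t - 3)*(t - 1)*(t - 3)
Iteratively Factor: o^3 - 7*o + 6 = (o - 1)*(o^2 + o - 6) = (o - 1)*(o + 3)*(o - 2)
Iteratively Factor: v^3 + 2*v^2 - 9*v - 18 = (v + 2)*(v^2 - 9) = (v + 2)*(v + 3)*(v - 3)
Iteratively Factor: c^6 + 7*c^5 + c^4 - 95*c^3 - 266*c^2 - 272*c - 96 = (c + 1)*(c^5 + 6*c^4 - 5*c^3 - 90*c^2 - 176*c - 96) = (c - 4)*(c + 1)*(c^4 + 10*c^3 + 35*c^2 + 50*c + 24) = (c - 4)*(c + 1)*(c + 3)*(c^3 + 7*c^2 + 14*c + 8) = (c - 4)*(c + 1)*(c + 2)*(c + 3)*(c^2 + 5*c + 4) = (c - 4)*(c + 1)^2*(c + 2)*(c + 3)*(c + 4)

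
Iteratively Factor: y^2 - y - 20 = (y + 4)*(y - 5)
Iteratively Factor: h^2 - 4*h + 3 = (h - 1)*(h - 3)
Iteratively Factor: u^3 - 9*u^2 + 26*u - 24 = (u - 3)*(u^2 - 6*u + 8) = (u - 4)*(u - 3)*(u - 2)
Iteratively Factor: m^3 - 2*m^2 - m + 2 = (m + 1)*(m^2 - 3*m + 2) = (m - 1)*(m + 1)*(m - 2)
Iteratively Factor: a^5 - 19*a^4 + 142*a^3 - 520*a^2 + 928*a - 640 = (a - 4)*(a^4 - 15*a^3 + 82*a^2 - 192*a + 160) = (a - 4)^2*(a^3 - 11*a^2 + 38*a - 40) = (a - 4)^2*(a - 2)*(a^2 - 9*a + 20) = (a - 4)^3*(a - 2)*(a - 5)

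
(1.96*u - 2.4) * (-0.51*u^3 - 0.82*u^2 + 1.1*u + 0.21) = -0.9996*u^4 - 0.3832*u^3 + 4.124*u^2 - 2.2284*u - 0.504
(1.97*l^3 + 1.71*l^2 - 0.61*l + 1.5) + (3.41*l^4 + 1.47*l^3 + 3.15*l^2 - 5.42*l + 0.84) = 3.41*l^4 + 3.44*l^3 + 4.86*l^2 - 6.03*l + 2.34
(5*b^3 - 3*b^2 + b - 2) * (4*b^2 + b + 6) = 20*b^5 - 7*b^4 + 31*b^3 - 25*b^2 + 4*b - 12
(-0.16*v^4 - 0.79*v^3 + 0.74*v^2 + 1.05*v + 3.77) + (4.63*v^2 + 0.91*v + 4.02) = -0.16*v^4 - 0.79*v^3 + 5.37*v^2 + 1.96*v + 7.79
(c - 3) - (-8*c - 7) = 9*c + 4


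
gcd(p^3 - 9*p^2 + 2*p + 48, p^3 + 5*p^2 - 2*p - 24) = 1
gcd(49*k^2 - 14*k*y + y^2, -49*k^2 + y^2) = -7*k + y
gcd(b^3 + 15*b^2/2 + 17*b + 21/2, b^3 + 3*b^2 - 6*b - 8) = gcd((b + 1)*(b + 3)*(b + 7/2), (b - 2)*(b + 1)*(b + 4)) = b + 1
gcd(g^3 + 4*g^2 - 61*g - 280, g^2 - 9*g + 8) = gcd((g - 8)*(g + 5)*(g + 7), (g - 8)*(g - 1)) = g - 8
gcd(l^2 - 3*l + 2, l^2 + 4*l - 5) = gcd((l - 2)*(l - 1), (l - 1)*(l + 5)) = l - 1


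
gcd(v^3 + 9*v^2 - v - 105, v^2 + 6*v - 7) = v + 7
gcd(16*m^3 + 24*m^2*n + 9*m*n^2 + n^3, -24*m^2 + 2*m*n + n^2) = 1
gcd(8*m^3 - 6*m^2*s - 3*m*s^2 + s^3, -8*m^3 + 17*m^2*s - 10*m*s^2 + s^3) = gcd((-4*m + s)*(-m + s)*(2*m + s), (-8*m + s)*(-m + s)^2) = -m + s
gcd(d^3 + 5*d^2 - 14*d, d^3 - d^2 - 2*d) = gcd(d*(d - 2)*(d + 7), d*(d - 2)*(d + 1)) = d^2 - 2*d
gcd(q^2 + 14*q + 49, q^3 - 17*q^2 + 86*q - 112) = 1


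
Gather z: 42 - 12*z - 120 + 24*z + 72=12*z - 6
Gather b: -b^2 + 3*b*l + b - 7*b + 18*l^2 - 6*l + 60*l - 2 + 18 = -b^2 + b*(3*l - 6) + 18*l^2 + 54*l + 16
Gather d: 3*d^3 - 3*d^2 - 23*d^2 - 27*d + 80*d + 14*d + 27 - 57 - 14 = 3*d^3 - 26*d^2 + 67*d - 44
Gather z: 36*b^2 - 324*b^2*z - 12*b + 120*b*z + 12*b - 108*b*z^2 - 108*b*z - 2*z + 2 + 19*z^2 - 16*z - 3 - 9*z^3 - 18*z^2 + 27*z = 36*b^2 - 9*z^3 + z^2*(1 - 108*b) + z*(-324*b^2 + 12*b + 9) - 1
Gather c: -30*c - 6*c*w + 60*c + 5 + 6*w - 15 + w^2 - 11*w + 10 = c*(30 - 6*w) + w^2 - 5*w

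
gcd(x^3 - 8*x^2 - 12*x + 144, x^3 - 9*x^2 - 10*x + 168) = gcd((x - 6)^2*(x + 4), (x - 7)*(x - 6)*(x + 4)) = x^2 - 2*x - 24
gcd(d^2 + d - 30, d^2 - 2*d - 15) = d - 5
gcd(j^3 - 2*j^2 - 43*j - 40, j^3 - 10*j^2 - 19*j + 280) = j^2 - 3*j - 40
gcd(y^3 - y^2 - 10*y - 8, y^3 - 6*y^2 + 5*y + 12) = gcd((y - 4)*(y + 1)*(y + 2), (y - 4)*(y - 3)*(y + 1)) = y^2 - 3*y - 4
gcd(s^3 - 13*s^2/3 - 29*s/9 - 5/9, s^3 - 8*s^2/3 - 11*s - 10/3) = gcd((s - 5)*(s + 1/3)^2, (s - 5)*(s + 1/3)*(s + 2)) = s^2 - 14*s/3 - 5/3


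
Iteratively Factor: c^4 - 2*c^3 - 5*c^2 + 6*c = (c - 3)*(c^3 + c^2 - 2*c) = (c - 3)*(c + 2)*(c^2 - c) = c*(c - 3)*(c + 2)*(c - 1)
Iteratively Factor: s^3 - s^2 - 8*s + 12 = (s - 2)*(s^2 + s - 6) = (s - 2)^2*(s + 3)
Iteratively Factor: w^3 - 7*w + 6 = (w - 2)*(w^2 + 2*w - 3) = (w - 2)*(w - 1)*(w + 3)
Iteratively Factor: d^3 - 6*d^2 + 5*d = (d - 1)*(d^2 - 5*d) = (d - 5)*(d - 1)*(d)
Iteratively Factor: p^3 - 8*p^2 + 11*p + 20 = (p - 4)*(p^2 - 4*p - 5) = (p - 5)*(p - 4)*(p + 1)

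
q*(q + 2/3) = q^2 + 2*q/3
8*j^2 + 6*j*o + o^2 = (2*j + o)*(4*j + o)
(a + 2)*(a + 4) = a^2 + 6*a + 8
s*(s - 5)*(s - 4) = s^3 - 9*s^2 + 20*s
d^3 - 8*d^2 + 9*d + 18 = (d - 6)*(d - 3)*(d + 1)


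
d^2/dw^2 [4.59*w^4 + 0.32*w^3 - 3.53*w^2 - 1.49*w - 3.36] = 55.08*w^2 + 1.92*w - 7.06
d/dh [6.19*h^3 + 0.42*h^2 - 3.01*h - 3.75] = 18.57*h^2 + 0.84*h - 3.01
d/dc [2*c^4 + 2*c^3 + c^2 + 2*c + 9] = 8*c^3 + 6*c^2 + 2*c + 2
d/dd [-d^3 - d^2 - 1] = d*(-3*d - 2)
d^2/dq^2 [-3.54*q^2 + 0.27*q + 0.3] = -7.08000000000000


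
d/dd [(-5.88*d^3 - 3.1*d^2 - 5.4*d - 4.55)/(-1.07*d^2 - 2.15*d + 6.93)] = (6.2916*d^4 + 25.284*d^3 - 121.3582*d^2 - 52.703*d - 47.2045)/(1.1449*d^4 + 4.601*d^3 - 10.2077*d^2 - 29.799*d + 48.0249)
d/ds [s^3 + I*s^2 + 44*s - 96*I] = 3*s^2 + 2*I*s + 44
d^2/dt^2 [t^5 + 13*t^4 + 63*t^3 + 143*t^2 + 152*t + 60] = 20*t^3 + 156*t^2 + 378*t + 286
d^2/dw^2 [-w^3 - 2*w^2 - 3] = -6*w - 4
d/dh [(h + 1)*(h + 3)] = 2*h + 4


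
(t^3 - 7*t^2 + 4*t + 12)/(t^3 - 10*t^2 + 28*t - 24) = (t + 1)/(t - 2)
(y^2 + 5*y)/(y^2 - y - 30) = y/(y - 6)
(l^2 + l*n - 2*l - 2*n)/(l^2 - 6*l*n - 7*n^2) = (l - 2)/(l - 7*n)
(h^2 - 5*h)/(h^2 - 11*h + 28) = h*(h - 5)/(h^2 - 11*h + 28)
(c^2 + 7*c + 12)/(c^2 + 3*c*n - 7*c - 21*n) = (c^2 + 7*c + 12)/(c^2 + 3*c*n - 7*c - 21*n)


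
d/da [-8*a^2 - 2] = -16*a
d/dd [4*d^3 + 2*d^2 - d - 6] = 12*d^2 + 4*d - 1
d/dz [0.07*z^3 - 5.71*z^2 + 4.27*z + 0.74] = 0.21*z^2 - 11.42*z + 4.27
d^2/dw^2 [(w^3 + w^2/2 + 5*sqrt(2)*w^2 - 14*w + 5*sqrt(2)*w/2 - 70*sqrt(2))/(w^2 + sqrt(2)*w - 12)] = 4*(-5*w^3 + sqrt(2)*w^3 - 33*sqrt(2)*w^2 + 9*w^2 - 246*w + 45*sqrt(2)*w - 214*sqrt(2) + 66)/(w^6 + 3*sqrt(2)*w^5 - 30*w^4 - 70*sqrt(2)*w^3 + 360*w^2 + 432*sqrt(2)*w - 1728)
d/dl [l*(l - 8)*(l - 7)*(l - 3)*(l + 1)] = 5*l^4 - 68*l^3 + 249*l^2 - 134*l - 168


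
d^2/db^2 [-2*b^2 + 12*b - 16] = -4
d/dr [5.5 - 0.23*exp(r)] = -0.23*exp(r)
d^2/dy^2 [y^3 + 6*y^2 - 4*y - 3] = 6*y + 12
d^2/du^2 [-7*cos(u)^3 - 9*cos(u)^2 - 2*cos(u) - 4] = 29*cos(u)/4 + 18*cos(2*u) + 63*cos(3*u)/4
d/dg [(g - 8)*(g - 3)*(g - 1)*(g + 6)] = 4*g^3 - 18*g^2 - 74*g + 186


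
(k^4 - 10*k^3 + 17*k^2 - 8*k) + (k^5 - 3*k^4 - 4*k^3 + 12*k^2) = k^5 - 2*k^4 - 14*k^3 + 29*k^2 - 8*k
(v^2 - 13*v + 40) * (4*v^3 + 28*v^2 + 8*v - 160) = 4*v^5 - 24*v^4 - 196*v^3 + 856*v^2 + 2400*v - 6400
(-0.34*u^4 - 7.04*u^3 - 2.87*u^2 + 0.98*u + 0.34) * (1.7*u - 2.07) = -0.578*u^5 - 11.2642*u^4 + 9.6938*u^3 + 7.6069*u^2 - 1.4506*u - 0.7038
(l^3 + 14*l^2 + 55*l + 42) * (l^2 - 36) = l^5 + 14*l^4 + 19*l^3 - 462*l^2 - 1980*l - 1512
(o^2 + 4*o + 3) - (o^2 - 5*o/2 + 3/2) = 13*o/2 + 3/2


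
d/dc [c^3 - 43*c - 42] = 3*c^2 - 43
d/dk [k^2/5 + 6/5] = 2*k/5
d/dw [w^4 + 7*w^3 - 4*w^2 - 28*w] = 4*w^3 + 21*w^2 - 8*w - 28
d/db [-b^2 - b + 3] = -2*b - 1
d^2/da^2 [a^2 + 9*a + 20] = 2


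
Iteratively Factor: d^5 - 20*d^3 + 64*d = (d - 4)*(d^4 + 4*d^3 - 4*d^2 - 16*d) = (d - 4)*(d - 2)*(d^3 + 6*d^2 + 8*d) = d*(d - 4)*(d - 2)*(d^2 + 6*d + 8) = d*(d - 4)*(d - 2)*(d + 2)*(d + 4)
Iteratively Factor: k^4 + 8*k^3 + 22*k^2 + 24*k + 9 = (k + 3)*(k^3 + 5*k^2 + 7*k + 3) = (k + 1)*(k + 3)*(k^2 + 4*k + 3) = (k + 1)*(k + 3)^2*(k + 1)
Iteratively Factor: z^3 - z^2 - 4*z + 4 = (z - 1)*(z^2 - 4) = (z - 1)*(z + 2)*(z - 2)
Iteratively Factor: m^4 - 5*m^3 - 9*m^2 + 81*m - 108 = (m - 3)*(m^3 - 2*m^2 - 15*m + 36) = (m - 3)*(m + 4)*(m^2 - 6*m + 9) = (m - 3)^2*(m + 4)*(m - 3)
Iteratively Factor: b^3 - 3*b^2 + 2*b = (b - 1)*(b^2 - 2*b) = (b - 2)*(b - 1)*(b)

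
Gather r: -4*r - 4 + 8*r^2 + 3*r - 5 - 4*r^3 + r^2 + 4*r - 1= -4*r^3 + 9*r^2 + 3*r - 10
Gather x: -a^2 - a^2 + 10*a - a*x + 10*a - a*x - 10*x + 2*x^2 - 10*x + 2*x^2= -2*a^2 + 20*a + 4*x^2 + x*(-2*a - 20)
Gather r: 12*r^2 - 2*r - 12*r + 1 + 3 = 12*r^2 - 14*r + 4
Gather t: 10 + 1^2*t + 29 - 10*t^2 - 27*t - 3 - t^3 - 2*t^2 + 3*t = -t^3 - 12*t^2 - 23*t + 36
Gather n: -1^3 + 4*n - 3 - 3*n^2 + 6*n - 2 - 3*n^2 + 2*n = -6*n^2 + 12*n - 6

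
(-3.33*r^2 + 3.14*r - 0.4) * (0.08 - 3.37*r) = 11.2221*r^3 - 10.8482*r^2 + 1.5992*r - 0.032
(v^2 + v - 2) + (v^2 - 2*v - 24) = 2*v^2 - v - 26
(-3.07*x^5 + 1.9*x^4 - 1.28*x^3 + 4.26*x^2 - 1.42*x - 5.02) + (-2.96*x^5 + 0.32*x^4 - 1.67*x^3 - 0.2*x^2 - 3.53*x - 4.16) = -6.03*x^5 + 2.22*x^4 - 2.95*x^3 + 4.06*x^2 - 4.95*x - 9.18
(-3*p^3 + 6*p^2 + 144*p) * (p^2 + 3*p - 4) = -3*p^5 - 3*p^4 + 174*p^3 + 408*p^2 - 576*p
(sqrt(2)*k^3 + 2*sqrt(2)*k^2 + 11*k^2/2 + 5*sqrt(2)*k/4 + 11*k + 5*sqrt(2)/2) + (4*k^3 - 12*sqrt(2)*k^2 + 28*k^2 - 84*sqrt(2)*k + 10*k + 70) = sqrt(2)*k^3 + 4*k^3 - 10*sqrt(2)*k^2 + 67*k^2/2 - 331*sqrt(2)*k/4 + 21*k + 5*sqrt(2)/2 + 70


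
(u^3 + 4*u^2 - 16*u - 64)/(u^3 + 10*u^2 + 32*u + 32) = (u - 4)/(u + 2)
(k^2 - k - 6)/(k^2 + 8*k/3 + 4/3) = 3*(k - 3)/(3*k + 2)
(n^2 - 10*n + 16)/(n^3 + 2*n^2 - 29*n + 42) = (n - 8)/(n^2 + 4*n - 21)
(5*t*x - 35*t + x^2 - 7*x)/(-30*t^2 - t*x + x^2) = (x - 7)/(-6*t + x)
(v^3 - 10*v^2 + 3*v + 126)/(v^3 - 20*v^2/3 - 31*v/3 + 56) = 3*(v - 6)/(3*v - 8)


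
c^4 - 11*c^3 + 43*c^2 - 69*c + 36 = (c - 4)*(c - 3)^2*(c - 1)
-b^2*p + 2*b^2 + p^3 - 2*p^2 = (-b + p)*(b + p)*(p - 2)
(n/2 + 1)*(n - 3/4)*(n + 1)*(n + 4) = n^4/2 + 25*n^3/8 + 35*n^2/8 - 5*n/4 - 3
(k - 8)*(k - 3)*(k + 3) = k^3 - 8*k^2 - 9*k + 72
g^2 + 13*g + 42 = (g + 6)*(g + 7)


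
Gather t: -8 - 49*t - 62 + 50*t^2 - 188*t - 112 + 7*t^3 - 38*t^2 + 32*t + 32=7*t^3 + 12*t^2 - 205*t - 150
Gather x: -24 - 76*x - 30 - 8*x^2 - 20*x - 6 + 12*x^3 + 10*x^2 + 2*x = 12*x^3 + 2*x^2 - 94*x - 60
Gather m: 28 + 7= 35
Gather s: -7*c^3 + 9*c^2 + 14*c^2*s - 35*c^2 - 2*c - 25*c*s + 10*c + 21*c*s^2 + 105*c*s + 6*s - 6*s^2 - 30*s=-7*c^3 - 26*c^2 + 8*c + s^2*(21*c - 6) + s*(14*c^2 + 80*c - 24)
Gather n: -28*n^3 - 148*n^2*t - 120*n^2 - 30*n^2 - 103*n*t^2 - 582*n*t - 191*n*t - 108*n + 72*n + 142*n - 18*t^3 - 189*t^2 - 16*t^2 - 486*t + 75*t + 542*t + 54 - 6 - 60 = -28*n^3 + n^2*(-148*t - 150) + n*(-103*t^2 - 773*t + 106) - 18*t^3 - 205*t^2 + 131*t - 12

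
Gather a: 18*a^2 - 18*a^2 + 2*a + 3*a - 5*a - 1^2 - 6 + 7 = 0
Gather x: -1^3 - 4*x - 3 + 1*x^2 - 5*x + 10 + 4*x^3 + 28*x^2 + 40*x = 4*x^3 + 29*x^2 + 31*x + 6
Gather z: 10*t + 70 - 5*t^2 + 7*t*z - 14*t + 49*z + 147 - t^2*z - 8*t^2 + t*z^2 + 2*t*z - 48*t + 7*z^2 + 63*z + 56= -13*t^2 - 52*t + z^2*(t + 7) + z*(-t^2 + 9*t + 112) + 273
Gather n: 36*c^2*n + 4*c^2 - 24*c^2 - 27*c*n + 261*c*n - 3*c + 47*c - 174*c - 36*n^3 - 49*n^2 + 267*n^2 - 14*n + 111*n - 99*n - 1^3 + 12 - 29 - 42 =-20*c^2 - 130*c - 36*n^3 + 218*n^2 + n*(36*c^2 + 234*c - 2) - 60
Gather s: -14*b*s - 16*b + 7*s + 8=-16*b + s*(7 - 14*b) + 8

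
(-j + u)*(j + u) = -j^2 + u^2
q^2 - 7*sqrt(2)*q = q*(q - 7*sqrt(2))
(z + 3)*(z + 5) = z^2 + 8*z + 15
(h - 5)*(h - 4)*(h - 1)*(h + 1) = h^4 - 9*h^3 + 19*h^2 + 9*h - 20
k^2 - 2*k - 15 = (k - 5)*(k + 3)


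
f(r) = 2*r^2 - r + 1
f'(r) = 4*r - 1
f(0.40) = 0.92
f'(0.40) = 0.60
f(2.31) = 9.36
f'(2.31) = 8.24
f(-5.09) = 57.91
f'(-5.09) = -21.36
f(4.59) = 38.55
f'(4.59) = 17.36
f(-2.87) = 20.34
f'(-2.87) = -12.48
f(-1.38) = 6.19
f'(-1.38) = -6.52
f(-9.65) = 196.90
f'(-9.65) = -39.60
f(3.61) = 23.45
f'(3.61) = 13.44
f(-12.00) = 301.00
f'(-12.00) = -49.00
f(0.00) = 1.00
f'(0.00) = -1.00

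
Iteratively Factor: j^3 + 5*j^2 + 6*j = (j + 2)*(j^2 + 3*j) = j*(j + 2)*(j + 3)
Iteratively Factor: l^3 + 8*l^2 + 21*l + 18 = (l + 3)*(l^2 + 5*l + 6) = (l + 3)^2*(l + 2)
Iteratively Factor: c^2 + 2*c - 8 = (c + 4)*(c - 2)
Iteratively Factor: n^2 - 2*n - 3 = (n - 3)*(n + 1)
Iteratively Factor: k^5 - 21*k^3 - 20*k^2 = (k + 4)*(k^4 - 4*k^3 - 5*k^2) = k*(k + 4)*(k^3 - 4*k^2 - 5*k) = k*(k - 5)*(k + 4)*(k^2 + k) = k^2*(k - 5)*(k + 4)*(k + 1)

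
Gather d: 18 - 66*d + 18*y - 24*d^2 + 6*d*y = -24*d^2 + d*(6*y - 66) + 18*y + 18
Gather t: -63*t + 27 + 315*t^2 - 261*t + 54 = 315*t^2 - 324*t + 81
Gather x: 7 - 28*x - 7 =-28*x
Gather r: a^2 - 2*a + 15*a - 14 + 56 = a^2 + 13*a + 42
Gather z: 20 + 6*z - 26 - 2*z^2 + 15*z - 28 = -2*z^2 + 21*z - 34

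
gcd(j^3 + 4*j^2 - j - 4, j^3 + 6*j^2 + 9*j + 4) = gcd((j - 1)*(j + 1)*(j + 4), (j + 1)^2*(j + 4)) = j^2 + 5*j + 4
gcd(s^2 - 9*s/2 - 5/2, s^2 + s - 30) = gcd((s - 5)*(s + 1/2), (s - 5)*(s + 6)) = s - 5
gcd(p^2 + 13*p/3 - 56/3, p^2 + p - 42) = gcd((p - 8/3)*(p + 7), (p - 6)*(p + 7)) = p + 7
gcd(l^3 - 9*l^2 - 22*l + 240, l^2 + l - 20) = l + 5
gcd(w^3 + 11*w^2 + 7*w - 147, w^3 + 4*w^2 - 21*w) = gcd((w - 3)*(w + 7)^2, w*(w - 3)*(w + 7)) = w^2 + 4*w - 21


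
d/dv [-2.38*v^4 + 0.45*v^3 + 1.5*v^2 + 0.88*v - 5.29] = -9.52*v^3 + 1.35*v^2 + 3.0*v + 0.88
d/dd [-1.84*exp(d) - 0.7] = -1.84*exp(d)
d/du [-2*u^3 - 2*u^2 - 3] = 2*u*(-3*u - 2)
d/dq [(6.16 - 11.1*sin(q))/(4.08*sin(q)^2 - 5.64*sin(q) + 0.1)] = (45.288*sin(q)^2 - 50.2656*sin(q) + 33.6324)*cos(q)/(16.6464*sin(q)^4 - 46.0224*sin(q)^3 + 32.6256*sin(q)^2 - 1.128*sin(q) + 0.01)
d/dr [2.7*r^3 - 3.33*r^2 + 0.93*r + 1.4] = 8.1*r^2 - 6.66*r + 0.93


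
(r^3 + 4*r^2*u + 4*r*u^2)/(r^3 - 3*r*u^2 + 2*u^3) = r*(r + 2*u)/(r^2 - 2*r*u + u^2)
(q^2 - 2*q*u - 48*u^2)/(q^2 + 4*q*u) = (q^2 - 2*q*u - 48*u^2)/(q*(q + 4*u))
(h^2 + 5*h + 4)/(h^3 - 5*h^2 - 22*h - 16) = (h + 4)/(h^2 - 6*h - 16)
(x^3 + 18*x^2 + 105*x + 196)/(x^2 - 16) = (x^2 + 14*x + 49)/(x - 4)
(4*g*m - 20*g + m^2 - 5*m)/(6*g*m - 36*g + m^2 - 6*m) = (4*g*m - 20*g + m^2 - 5*m)/(6*g*m - 36*g + m^2 - 6*m)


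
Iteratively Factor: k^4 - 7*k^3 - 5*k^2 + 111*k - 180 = (k - 5)*(k^3 - 2*k^2 - 15*k + 36) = (k - 5)*(k - 3)*(k^2 + k - 12) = (k - 5)*(k - 3)^2*(k + 4)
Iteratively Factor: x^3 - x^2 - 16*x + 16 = (x - 1)*(x^2 - 16) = (x - 4)*(x - 1)*(x + 4)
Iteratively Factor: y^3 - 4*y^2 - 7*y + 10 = (y - 5)*(y^2 + y - 2) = (y - 5)*(y - 1)*(y + 2)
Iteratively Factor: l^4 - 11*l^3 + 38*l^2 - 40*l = (l - 4)*(l^3 - 7*l^2 + 10*l) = (l - 5)*(l - 4)*(l^2 - 2*l) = l*(l - 5)*(l - 4)*(l - 2)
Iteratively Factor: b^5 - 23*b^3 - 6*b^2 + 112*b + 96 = (b + 1)*(b^4 - b^3 - 22*b^2 + 16*b + 96) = (b + 1)*(b + 2)*(b^3 - 3*b^2 - 16*b + 48) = (b + 1)*(b + 2)*(b + 4)*(b^2 - 7*b + 12) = (b - 4)*(b + 1)*(b + 2)*(b + 4)*(b - 3)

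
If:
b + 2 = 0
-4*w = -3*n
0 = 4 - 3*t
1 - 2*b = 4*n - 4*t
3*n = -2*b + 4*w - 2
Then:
No Solution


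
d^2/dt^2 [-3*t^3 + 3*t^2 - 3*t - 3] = 6 - 18*t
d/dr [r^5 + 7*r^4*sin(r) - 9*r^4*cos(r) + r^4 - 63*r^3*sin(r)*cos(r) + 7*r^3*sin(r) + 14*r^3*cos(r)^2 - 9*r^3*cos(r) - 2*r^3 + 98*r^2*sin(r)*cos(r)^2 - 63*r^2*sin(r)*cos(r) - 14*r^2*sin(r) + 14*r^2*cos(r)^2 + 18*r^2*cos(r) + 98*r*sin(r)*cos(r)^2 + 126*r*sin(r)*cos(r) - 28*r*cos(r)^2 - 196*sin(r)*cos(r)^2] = 9*r^4*sin(r) + 7*r^4*cos(r) + 5*r^4 + 37*r^3*sin(r) - 14*r^3*sin(2*r) - 29*r^3*cos(r) - 63*r^3*cos(2*r) + 4*r^3 + 3*r^2*sin(r) - 217*r^2*sin(2*r)/2 - 33*r^2*cos(r)/2 - 42*r^2*cos(2*r) + 147*r^2*cos(3*r)/2 + 15*r^2 + 21*r*sin(r) - 35*r*sin(2*r) + 49*r*sin(3*r) + 121*r*cos(r)/2 + 140*r*cos(2*r) + 147*r*cos(3*r)/2 + 14*r + 49*sin(r)/2 + 63*sin(2*r) + 49*sin(3*r)/2 - 49*cos(r) - 14*cos(2*r) - 147*cos(3*r) - 14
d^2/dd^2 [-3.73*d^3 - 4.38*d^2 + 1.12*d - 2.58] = -22.38*d - 8.76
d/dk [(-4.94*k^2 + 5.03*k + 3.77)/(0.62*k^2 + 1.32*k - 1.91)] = (-9.6394*k^2 + 14.196*k - 14.5837)/(0.3844*k^4 + 1.6368*k^3 - 0.626*k^2 - 5.0424*k + 3.6481)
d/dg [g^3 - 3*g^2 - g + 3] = 3*g^2 - 6*g - 1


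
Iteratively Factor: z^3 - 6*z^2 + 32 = (z - 4)*(z^2 - 2*z - 8) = (z - 4)^2*(z + 2)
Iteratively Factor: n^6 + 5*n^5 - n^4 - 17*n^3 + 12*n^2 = (n - 1)*(n^5 + 6*n^4 + 5*n^3 - 12*n^2) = (n - 1)*(n + 3)*(n^4 + 3*n^3 - 4*n^2) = (n - 1)*(n + 3)*(n + 4)*(n^3 - n^2) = (n - 1)^2*(n + 3)*(n + 4)*(n^2) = n*(n - 1)^2*(n + 3)*(n + 4)*(n)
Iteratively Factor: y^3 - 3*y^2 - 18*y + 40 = (y - 5)*(y^2 + 2*y - 8) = (y - 5)*(y + 4)*(y - 2)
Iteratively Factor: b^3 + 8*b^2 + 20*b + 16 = (b + 2)*(b^2 + 6*b + 8) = (b + 2)^2*(b + 4)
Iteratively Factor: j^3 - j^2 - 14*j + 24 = (j + 4)*(j^2 - 5*j + 6) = (j - 3)*(j + 4)*(j - 2)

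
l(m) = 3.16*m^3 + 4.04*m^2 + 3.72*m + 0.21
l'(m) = 9.48*m^2 + 8.08*m + 3.72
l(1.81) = 38.92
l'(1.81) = 49.40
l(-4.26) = -186.62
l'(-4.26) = 141.34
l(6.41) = 1022.32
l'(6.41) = 445.03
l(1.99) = 48.51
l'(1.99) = 57.34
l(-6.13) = -598.68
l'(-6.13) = 310.42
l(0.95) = 10.10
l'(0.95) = 19.95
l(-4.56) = -232.37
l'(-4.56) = 164.00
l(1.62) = 30.27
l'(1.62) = 41.69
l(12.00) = 6087.09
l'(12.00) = 1465.80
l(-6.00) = -559.23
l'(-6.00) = 296.52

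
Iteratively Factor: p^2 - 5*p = (p)*(p - 5)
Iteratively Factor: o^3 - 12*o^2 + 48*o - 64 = (o - 4)*(o^2 - 8*o + 16) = (o - 4)^2*(o - 4)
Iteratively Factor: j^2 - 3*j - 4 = (j + 1)*(j - 4)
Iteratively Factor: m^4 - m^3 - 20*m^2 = (m)*(m^3 - m^2 - 20*m) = m*(m + 4)*(m^2 - 5*m) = m^2*(m + 4)*(m - 5)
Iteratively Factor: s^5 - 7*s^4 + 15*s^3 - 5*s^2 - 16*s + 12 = (s - 1)*(s^4 - 6*s^3 + 9*s^2 + 4*s - 12) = (s - 1)*(s + 1)*(s^3 - 7*s^2 + 16*s - 12) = (s - 2)*(s - 1)*(s + 1)*(s^2 - 5*s + 6) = (s - 3)*(s - 2)*(s - 1)*(s + 1)*(s - 2)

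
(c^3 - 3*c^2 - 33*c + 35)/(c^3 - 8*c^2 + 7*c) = (c + 5)/c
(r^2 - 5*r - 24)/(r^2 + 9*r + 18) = (r - 8)/(r + 6)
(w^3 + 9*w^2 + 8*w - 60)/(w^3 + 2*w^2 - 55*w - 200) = (w^2 + 4*w - 12)/(w^2 - 3*w - 40)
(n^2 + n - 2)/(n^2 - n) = (n + 2)/n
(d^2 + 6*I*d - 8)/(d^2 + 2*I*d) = (d + 4*I)/d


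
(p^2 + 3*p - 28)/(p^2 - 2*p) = (p^2 + 3*p - 28)/(p*(p - 2))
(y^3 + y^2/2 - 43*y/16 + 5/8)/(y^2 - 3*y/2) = (16*y^3 + 8*y^2 - 43*y + 10)/(8*y*(2*y - 3))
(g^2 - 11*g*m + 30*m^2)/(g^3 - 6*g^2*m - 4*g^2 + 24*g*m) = (g - 5*m)/(g*(g - 4))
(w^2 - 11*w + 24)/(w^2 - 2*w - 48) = (w - 3)/(w + 6)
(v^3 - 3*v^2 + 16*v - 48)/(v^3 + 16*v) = (v - 3)/v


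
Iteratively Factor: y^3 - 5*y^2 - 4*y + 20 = (y - 5)*(y^2 - 4) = (y - 5)*(y + 2)*(y - 2)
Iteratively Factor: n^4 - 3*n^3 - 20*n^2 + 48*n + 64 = (n + 4)*(n^3 - 7*n^2 + 8*n + 16) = (n - 4)*(n + 4)*(n^2 - 3*n - 4) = (n - 4)^2*(n + 4)*(n + 1)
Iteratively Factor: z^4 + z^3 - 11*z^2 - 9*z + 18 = (z - 3)*(z^3 + 4*z^2 + z - 6) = (z - 3)*(z + 2)*(z^2 + 2*z - 3) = (z - 3)*(z + 2)*(z + 3)*(z - 1)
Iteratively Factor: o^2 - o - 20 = (o - 5)*(o + 4)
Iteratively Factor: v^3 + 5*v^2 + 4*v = (v + 1)*(v^2 + 4*v) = (v + 1)*(v + 4)*(v)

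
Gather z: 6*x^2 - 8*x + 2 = 6*x^2 - 8*x + 2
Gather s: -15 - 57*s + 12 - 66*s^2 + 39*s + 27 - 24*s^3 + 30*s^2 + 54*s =-24*s^3 - 36*s^2 + 36*s + 24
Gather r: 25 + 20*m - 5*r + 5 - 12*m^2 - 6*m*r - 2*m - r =-12*m^2 + 18*m + r*(-6*m - 6) + 30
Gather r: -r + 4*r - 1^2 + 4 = 3*r + 3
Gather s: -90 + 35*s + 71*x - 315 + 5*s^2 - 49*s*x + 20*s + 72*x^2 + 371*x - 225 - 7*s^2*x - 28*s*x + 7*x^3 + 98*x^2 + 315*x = s^2*(5 - 7*x) + s*(55 - 77*x) + 7*x^3 + 170*x^2 + 757*x - 630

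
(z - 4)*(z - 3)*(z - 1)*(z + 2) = z^4 - 6*z^3 + 3*z^2 + 26*z - 24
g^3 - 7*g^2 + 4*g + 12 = (g - 6)*(g - 2)*(g + 1)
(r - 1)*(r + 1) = r^2 - 1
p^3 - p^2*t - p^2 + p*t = p*(p - 1)*(p - t)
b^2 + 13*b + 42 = (b + 6)*(b + 7)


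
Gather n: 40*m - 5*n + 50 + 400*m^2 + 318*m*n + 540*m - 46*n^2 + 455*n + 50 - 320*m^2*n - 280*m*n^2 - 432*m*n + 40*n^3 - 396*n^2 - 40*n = 400*m^2 + 580*m + 40*n^3 + n^2*(-280*m - 442) + n*(-320*m^2 - 114*m + 410) + 100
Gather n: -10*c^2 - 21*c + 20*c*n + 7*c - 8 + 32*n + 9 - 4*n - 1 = -10*c^2 - 14*c + n*(20*c + 28)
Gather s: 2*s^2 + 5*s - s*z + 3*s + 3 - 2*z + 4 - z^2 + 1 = 2*s^2 + s*(8 - z) - z^2 - 2*z + 8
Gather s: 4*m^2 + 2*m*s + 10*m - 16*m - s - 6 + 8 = 4*m^2 - 6*m + s*(2*m - 1) + 2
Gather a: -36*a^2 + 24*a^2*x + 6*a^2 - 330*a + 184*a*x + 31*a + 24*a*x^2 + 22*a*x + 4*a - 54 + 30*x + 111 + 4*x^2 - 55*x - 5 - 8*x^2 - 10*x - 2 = a^2*(24*x - 30) + a*(24*x^2 + 206*x - 295) - 4*x^2 - 35*x + 50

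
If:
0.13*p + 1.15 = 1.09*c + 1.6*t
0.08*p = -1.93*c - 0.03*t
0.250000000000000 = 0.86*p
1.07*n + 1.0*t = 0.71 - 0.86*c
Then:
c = -0.02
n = -0.03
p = 0.29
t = 0.76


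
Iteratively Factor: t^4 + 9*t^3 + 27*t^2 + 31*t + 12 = (t + 3)*(t^3 + 6*t^2 + 9*t + 4) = (t + 1)*(t + 3)*(t^2 + 5*t + 4) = (t + 1)*(t + 3)*(t + 4)*(t + 1)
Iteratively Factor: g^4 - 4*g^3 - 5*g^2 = (g + 1)*(g^3 - 5*g^2) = g*(g + 1)*(g^2 - 5*g) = g^2*(g + 1)*(g - 5)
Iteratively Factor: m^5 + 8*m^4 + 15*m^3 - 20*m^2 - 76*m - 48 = (m - 2)*(m^4 + 10*m^3 + 35*m^2 + 50*m + 24) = (m - 2)*(m + 4)*(m^3 + 6*m^2 + 11*m + 6) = (m - 2)*(m + 1)*(m + 4)*(m^2 + 5*m + 6) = (m - 2)*(m + 1)*(m + 3)*(m + 4)*(m + 2)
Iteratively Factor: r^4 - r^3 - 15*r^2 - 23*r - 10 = (r - 5)*(r^3 + 4*r^2 + 5*r + 2) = (r - 5)*(r + 1)*(r^2 + 3*r + 2) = (r - 5)*(r + 1)*(r + 2)*(r + 1)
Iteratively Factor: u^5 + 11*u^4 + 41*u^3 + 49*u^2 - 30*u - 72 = (u + 3)*(u^4 + 8*u^3 + 17*u^2 - 2*u - 24) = (u - 1)*(u + 3)*(u^3 + 9*u^2 + 26*u + 24) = (u - 1)*(u + 3)*(u + 4)*(u^2 + 5*u + 6) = (u - 1)*(u + 3)^2*(u + 4)*(u + 2)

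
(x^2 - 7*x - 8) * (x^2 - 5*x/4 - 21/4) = x^4 - 33*x^3/4 - 9*x^2/2 + 187*x/4 + 42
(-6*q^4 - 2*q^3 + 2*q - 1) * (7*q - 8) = -42*q^5 + 34*q^4 + 16*q^3 + 14*q^2 - 23*q + 8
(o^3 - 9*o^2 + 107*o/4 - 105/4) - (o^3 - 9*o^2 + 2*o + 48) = 99*o/4 - 297/4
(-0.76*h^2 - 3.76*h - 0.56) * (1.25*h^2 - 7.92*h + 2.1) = -0.95*h^4 + 1.3192*h^3 + 27.4832*h^2 - 3.4608*h - 1.176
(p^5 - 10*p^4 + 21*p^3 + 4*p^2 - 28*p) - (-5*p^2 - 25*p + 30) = p^5 - 10*p^4 + 21*p^3 + 9*p^2 - 3*p - 30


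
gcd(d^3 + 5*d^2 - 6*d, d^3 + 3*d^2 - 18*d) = d^2 + 6*d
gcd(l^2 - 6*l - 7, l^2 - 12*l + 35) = l - 7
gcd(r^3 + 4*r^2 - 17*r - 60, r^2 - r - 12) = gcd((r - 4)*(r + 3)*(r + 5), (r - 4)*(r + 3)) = r^2 - r - 12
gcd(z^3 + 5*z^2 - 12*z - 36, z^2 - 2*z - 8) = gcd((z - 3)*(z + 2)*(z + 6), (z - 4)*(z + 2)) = z + 2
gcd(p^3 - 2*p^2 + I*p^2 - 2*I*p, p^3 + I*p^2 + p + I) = p + I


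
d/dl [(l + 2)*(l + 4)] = 2*l + 6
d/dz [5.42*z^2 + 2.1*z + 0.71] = 10.84*z + 2.1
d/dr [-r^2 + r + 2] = 1 - 2*r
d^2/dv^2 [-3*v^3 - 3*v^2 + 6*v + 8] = -18*v - 6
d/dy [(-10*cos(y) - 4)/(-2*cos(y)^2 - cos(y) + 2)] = 2*(-10*sin(y)^2 + 8*cos(y) + 22)*sin(y)/(cos(y) + cos(2*y) - 1)^2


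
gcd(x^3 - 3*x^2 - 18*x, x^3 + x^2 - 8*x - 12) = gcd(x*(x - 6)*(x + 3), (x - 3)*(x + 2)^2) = 1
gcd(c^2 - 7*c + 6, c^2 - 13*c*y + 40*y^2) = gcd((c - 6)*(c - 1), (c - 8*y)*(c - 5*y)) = 1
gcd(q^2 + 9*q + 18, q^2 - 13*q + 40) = 1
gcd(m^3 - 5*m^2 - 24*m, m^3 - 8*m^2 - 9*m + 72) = m^2 - 5*m - 24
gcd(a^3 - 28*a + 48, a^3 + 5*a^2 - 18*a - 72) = a^2 + 2*a - 24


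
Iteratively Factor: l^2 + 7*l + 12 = (l + 4)*(l + 3)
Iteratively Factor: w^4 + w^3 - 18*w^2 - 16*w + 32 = (w - 1)*(w^3 + 2*w^2 - 16*w - 32) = (w - 4)*(w - 1)*(w^2 + 6*w + 8) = (w - 4)*(w - 1)*(w + 2)*(w + 4)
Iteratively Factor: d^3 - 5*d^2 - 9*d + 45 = (d + 3)*(d^2 - 8*d + 15) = (d - 5)*(d + 3)*(d - 3)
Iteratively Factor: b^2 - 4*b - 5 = (b + 1)*(b - 5)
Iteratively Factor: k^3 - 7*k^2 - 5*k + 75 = (k - 5)*(k^2 - 2*k - 15) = (k - 5)^2*(k + 3)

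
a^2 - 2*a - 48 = (a - 8)*(a + 6)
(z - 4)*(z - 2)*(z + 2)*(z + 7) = z^4 + 3*z^3 - 32*z^2 - 12*z + 112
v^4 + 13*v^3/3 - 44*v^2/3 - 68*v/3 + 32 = (v - 8/3)*(v - 1)*(v + 2)*(v + 6)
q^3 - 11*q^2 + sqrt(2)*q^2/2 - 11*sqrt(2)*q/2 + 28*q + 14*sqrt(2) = (q - 7)*(q - 4)*(q + sqrt(2)/2)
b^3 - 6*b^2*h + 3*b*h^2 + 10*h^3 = (b - 5*h)*(b - 2*h)*(b + h)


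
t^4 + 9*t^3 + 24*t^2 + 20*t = t*(t + 2)^2*(t + 5)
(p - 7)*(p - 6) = p^2 - 13*p + 42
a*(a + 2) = a^2 + 2*a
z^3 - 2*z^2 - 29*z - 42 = (z - 7)*(z + 2)*(z + 3)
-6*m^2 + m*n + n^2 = (-2*m + n)*(3*m + n)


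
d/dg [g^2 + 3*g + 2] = 2*g + 3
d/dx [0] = 0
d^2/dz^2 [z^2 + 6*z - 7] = 2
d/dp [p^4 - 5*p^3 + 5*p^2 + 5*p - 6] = 4*p^3 - 15*p^2 + 10*p + 5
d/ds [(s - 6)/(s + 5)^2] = (17 - s)/(s + 5)^3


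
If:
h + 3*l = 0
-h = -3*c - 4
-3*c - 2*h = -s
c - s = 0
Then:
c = -1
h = 1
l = -1/3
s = -1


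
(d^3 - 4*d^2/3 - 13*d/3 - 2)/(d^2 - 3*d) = d + 5/3 + 2/(3*d)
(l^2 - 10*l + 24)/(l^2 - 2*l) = (l^2 - 10*l + 24)/(l*(l - 2))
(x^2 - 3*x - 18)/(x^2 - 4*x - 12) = (x + 3)/(x + 2)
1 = 1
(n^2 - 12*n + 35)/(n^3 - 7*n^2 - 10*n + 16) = (n^2 - 12*n + 35)/(n^3 - 7*n^2 - 10*n + 16)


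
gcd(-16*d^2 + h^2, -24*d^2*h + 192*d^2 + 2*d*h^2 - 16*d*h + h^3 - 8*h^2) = 4*d - h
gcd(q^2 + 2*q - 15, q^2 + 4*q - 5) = q + 5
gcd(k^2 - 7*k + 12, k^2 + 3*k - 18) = k - 3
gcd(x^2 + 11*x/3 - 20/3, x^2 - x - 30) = x + 5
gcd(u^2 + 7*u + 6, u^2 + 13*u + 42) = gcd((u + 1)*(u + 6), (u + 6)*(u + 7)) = u + 6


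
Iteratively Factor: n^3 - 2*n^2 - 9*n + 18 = (n + 3)*(n^2 - 5*n + 6) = (n - 3)*(n + 3)*(n - 2)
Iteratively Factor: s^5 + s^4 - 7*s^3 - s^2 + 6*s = (s + 1)*(s^4 - 7*s^2 + 6*s) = (s + 1)*(s + 3)*(s^3 - 3*s^2 + 2*s) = s*(s + 1)*(s + 3)*(s^2 - 3*s + 2) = s*(s - 1)*(s + 1)*(s + 3)*(s - 2)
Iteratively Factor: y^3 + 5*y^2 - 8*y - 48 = (y + 4)*(y^2 + y - 12) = (y - 3)*(y + 4)*(y + 4)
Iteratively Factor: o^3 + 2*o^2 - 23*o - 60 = (o + 3)*(o^2 - o - 20) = (o + 3)*(o + 4)*(o - 5)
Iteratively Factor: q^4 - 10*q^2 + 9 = (q - 1)*(q^3 + q^2 - 9*q - 9) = (q - 1)*(q + 1)*(q^2 - 9) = (q - 3)*(q - 1)*(q + 1)*(q + 3)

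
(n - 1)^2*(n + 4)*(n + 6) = n^4 + 8*n^3 + 5*n^2 - 38*n + 24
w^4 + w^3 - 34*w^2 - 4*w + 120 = (w - 5)*(w - 2)*(w + 2)*(w + 6)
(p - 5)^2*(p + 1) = p^3 - 9*p^2 + 15*p + 25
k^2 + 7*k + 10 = (k + 2)*(k + 5)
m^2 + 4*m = m*(m + 4)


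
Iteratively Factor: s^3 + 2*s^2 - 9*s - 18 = (s - 3)*(s^2 + 5*s + 6) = (s - 3)*(s + 3)*(s + 2)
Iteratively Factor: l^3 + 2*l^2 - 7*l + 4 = (l - 1)*(l^2 + 3*l - 4) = (l - 1)*(l + 4)*(l - 1)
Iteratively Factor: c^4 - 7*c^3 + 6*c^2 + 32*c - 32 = (c + 2)*(c^3 - 9*c^2 + 24*c - 16) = (c - 1)*(c + 2)*(c^2 - 8*c + 16) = (c - 4)*(c - 1)*(c + 2)*(c - 4)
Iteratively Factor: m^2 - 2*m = (m)*(m - 2)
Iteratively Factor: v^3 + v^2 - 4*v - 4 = (v + 2)*(v^2 - v - 2) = (v + 1)*(v + 2)*(v - 2)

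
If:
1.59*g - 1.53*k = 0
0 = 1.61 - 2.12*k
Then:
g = 0.73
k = 0.76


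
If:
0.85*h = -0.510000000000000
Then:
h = -0.60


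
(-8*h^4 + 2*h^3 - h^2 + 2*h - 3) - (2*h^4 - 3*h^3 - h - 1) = -10*h^4 + 5*h^3 - h^2 + 3*h - 2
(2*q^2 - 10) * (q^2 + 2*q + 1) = 2*q^4 + 4*q^3 - 8*q^2 - 20*q - 10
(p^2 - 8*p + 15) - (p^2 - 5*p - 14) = 29 - 3*p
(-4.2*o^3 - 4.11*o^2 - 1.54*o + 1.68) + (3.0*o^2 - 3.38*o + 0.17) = -4.2*o^3 - 1.11*o^2 - 4.92*o + 1.85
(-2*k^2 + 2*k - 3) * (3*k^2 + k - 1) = -6*k^4 + 4*k^3 - 5*k^2 - 5*k + 3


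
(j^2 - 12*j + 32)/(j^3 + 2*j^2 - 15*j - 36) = (j - 8)/(j^2 + 6*j + 9)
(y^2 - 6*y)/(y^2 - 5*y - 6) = y/(y + 1)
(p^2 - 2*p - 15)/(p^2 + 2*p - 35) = (p + 3)/(p + 7)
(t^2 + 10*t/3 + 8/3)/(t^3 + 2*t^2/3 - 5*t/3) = (3*t^2 + 10*t + 8)/(t*(3*t^2 + 2*t - 5))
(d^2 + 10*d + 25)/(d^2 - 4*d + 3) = (d^2 + 10*d + 25)/(d^2 - 4*d + 3)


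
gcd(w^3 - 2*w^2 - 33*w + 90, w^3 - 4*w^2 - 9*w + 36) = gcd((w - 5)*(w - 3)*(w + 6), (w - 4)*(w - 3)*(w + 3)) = w - 3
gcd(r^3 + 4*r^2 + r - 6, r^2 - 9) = r + 3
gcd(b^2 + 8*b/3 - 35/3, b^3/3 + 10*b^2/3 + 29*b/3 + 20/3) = b + 5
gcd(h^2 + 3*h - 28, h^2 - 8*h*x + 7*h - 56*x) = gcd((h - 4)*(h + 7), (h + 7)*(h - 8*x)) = h + 7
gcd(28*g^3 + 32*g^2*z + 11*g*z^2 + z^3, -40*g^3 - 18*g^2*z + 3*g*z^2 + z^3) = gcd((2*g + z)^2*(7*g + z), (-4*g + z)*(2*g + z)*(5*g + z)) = 2*g + z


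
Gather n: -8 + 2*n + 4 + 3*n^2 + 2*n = 3*n^2 + 4*n - 4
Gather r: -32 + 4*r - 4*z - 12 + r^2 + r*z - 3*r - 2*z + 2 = r^2 + r*(z + 1) - 6*z - 42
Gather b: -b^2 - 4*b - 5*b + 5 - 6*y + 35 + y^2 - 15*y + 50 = -b^2 - 9*b + y^2 - 21*y + 90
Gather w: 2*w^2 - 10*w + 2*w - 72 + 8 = 2*w^2 - 8*w - 64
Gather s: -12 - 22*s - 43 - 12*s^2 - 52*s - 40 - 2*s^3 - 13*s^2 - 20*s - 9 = -2*s^3 - 25*s^2 - 94*s - 104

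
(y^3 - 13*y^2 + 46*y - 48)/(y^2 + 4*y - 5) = (y^3 - 13*y^2 + 46*y - 48)/(y^2 + 4*y - 5)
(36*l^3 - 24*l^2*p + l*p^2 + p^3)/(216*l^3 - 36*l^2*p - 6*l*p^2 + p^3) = (6*l^2 - 5*l*p + p^2)/(36*l^2 - 12*l*p + p^2)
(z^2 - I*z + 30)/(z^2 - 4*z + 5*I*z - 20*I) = (z - 6*I)/(z - 4)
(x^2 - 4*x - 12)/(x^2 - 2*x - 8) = (x - 6)/(x - 4)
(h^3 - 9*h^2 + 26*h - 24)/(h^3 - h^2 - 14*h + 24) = (h - 4)/(h + 4)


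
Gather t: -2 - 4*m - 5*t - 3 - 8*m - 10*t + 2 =-12*m - 15*t - 3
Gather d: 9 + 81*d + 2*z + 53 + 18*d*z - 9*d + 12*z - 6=d*(18*z + 72) + 14*z + 56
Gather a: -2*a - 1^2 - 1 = -2*a - 2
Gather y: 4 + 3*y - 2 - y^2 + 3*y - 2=-y^2 + 6*y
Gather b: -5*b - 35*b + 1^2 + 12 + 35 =48 - 40*b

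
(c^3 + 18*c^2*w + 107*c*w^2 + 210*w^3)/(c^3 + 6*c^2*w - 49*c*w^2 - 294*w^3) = (-c - 5*w)/(-c + 7*w)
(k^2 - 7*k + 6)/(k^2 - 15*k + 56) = (k^2 - 7*k + 6)/(k^2 - 15*k + 56)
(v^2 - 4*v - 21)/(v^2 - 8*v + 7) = (v + 3)/(v - 1)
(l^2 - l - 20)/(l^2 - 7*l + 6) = (l^2 - l - 20)/(l^2 - 7*l + 6)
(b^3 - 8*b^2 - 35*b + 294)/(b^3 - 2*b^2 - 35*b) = (b^2 - b - 42)/(b*(b + 5))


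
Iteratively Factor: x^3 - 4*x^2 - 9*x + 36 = (x - 3)*(x^2 - x - 12) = (x - 4)*(x - 3)*(x + 3)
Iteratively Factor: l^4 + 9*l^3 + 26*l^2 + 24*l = (l + 3)*(l^3 + 6*l^2 + 8*l) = (l + 2)*(l + 3)*(l^2 + 4*l) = (l + 2)*(l + 3)*(l + 4)*(l)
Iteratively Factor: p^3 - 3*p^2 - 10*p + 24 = (p - 4)*(p^2 + p - 6) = (p - 4)*(p + 3)*(p - 2)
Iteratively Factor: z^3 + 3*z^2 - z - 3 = (z + 1)*(z^2 + 2*z - 3) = (z + 1)*(z + 3)*(z - 1)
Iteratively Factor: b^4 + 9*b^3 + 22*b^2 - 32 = (b + 4)*(b^3 + 5*b^2 + 2*b - 8) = (b + 2)*(b + 4)*(b^2 + 3*b - 4) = (b - 1)*(b + 2)*(b + 4)*(b + 4)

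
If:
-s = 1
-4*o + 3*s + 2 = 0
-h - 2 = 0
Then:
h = -2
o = -1/4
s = -1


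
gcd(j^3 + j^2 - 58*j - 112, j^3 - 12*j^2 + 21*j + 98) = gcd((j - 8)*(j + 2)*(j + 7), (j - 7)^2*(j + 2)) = j + 2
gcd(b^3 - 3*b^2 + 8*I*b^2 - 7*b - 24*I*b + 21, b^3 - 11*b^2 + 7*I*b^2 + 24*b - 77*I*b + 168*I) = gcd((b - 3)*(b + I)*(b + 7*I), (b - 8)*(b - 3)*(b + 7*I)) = b^2 + b*(-3 + 7*I) - 21*I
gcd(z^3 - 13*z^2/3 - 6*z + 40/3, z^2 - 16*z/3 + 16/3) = z - 4/3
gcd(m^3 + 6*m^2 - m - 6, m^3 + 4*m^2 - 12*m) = m + 6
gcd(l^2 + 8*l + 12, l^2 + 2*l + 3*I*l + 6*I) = l + 2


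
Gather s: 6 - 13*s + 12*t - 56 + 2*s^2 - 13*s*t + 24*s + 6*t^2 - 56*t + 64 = 2*s^2 + s*(11 - 13*t) + 6*t^2 - 44*t + 14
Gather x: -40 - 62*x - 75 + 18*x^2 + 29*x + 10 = 18*x^2 - 33*x - 105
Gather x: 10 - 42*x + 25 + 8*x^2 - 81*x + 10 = 8*x^2 - 123*x + 45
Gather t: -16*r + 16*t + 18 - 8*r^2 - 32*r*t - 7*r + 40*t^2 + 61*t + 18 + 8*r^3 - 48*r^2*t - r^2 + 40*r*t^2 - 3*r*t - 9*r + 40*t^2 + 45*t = 8*r^3 - 9*r^2 - 32*r + t^2*(40*r + 80) + t*(-48*r^2 - 35*r + 122) + 36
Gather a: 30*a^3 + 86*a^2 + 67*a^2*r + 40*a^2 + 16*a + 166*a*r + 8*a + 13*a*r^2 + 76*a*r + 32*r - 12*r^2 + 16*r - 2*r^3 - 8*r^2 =30*a^3 + a^2*(67*r + 126) + a*(13*r^2 + 242*r + 24) - 2*r^3 - 20*r^2 + 48*r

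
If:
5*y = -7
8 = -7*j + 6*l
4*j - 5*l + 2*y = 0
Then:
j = -284/55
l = -258/55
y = -7/5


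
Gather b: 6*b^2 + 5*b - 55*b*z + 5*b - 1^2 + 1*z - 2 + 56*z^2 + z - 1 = 6*b^2 + b*(10 - 55*z) + 56*z^2 + 2*z - 4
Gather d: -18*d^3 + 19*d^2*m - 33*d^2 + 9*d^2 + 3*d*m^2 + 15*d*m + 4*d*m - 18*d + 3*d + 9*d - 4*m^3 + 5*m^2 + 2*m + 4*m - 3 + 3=-18*d^3 + d^2*(19*m - 24) + d*(3*m^2 + 19*m - 6) - 4*m^3 + 5*m^2 + 6*m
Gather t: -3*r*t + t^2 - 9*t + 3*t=t^2 + t*(-3*r - 6)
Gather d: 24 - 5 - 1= 18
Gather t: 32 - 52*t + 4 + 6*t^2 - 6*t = 6*t^2 - 58*t + 36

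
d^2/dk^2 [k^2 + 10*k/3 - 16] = 2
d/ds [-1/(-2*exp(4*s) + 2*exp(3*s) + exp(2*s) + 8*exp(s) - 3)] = 2*(-4*exp(3*s) + 3*exp(2*s) + exp(s) + 4)*exp(s)/(-2*exp(4*s) + 2*exp(3*s) + exp(2*s) + 8*exp(s) - 3)^2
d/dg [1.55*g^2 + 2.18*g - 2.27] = 3.1*g + 2.18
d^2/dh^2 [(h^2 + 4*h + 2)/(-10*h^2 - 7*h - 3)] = 2*(-330*h^3 - 510*h^2 - 60*h + 37)/(1000*h^6 + 2100*h^5 + 2370*h^4 + 1603*h^3 + 711*h^2 + 189*h + 27)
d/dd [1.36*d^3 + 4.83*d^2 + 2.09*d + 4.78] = 4.08*d^2 + 9.66*d + 2.09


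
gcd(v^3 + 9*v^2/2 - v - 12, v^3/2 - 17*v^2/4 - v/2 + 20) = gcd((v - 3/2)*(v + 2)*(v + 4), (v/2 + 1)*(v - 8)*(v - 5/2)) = v + 2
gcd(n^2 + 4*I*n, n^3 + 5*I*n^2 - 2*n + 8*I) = n + 4*I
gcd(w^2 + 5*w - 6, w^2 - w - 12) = 1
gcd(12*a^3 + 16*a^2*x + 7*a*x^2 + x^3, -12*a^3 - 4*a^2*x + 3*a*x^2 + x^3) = 6*a^2 + 5*a*x + x^2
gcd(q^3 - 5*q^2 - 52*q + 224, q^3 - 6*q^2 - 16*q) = q - 8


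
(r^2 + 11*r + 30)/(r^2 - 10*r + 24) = (r^2 + 11*r + 30)/(r^2 - 10*r + 24)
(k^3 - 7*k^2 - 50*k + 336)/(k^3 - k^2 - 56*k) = (k - 6)/k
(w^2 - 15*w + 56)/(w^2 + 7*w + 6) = (w^2 - 15*w + 56)/(w^2 + 7*w + 6)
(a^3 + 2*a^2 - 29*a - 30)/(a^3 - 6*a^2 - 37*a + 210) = (a + 1)/(a - 7)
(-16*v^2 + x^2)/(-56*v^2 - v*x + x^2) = (16*v^2 - x^2)/(56*v^2 + v*x - x^2)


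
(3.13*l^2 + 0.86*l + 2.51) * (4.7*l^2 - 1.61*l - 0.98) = 14.711*l^4 - 0.9973*l^3 + 7.345*l^2 - 4.8839*l - 2.4598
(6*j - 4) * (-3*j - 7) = -18*j^2 - 30*j + 28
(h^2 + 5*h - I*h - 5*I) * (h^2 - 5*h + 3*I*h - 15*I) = h^4 + 2*I*h^3 - 22*h^2 - 50*I*h - 75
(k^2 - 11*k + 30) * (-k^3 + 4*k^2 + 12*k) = -k^5 + 15*k^4 - 62*k^3 - 12*k^2 + 360*k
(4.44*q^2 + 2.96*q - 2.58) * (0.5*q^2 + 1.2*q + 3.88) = 2.22*q^4 + 6.808*q^3 + 19.4892*q^2 + 8.3888*q - 10.0104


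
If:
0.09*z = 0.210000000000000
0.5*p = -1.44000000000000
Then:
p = -2.88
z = 2.33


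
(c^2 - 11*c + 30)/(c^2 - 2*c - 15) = (c - 6)/(c + 3)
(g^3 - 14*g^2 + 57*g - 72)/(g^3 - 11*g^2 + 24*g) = (g - 3)/g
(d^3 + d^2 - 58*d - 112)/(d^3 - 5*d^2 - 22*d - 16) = (d + 7)/(d + 1)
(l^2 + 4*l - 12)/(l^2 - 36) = (l - 2)/(l - 6)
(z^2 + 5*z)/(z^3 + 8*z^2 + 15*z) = 1/(z + 3)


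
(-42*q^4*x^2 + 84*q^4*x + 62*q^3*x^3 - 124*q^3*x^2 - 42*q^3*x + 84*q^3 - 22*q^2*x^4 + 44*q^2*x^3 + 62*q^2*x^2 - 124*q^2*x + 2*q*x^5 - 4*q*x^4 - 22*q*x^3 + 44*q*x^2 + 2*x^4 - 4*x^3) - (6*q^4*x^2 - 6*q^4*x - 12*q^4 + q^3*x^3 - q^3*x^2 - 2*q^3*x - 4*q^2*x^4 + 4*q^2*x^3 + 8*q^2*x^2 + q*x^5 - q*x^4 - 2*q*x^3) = -48*q^4*x^2 + 90*q^4*x + 12*q^4 + 61*q^3*x^3 - 123*q^3*x^2 - 40*q^3*x + 84*q^3 - 18*q^2*x^4 + 40*q^2*x^3 + 54*q^2*x^2 - 124*q^2*x + q*x^5 - 3*q*x^4 - 20*q*x^3 + 44*q*x^2 + 2*x^4 - 4*x^3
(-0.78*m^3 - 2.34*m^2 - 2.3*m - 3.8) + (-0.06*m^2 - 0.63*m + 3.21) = -0.78*m^3 - 2.4*m^2 - 2.93*m - 0.59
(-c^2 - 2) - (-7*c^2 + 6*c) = 6*c^2 - 6*c - 2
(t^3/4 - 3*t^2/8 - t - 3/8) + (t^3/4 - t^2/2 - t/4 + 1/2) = t^3/2 - 7*t^2/8 - 5*t/4 + 1/8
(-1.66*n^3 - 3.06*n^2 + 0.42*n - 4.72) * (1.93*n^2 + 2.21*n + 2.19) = -3.2038*n^5 - 9.5744*n^4 - 9.5874*n^3 - 14.8828*n^2 - 9.5114*n - 10.3368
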